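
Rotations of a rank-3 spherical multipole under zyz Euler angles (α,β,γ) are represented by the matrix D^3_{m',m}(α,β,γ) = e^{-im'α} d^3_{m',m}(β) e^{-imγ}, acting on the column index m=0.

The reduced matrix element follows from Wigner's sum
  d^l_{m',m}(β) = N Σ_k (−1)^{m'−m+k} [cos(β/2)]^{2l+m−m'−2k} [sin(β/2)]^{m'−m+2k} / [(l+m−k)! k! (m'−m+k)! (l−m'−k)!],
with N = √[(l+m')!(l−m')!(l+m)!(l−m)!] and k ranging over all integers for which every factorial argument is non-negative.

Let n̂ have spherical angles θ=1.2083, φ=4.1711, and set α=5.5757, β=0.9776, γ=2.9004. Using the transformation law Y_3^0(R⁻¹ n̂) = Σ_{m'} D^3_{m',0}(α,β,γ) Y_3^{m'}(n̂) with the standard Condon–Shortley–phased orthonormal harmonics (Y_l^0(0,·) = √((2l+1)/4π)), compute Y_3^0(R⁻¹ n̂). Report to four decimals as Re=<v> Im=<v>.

Need the full column D^3_{m',0} for m'=−3..3 at α=5.5757, β=0.9776, γ=2.9004.
cos(β/2)=0.882897, sin(β/2)=0.469567
d^3_{-3,0}: single k=3 term ⇒ +0.318667;  D = -0.167014-0.271395i
d^3_{-2,0}: k∈[2..3] ⇒ +0.733830 -0.207573 = +0.526257;  D = +0.081673-0.519881i
d^3_{-1,0}: k∈[1..3] ⇒ +0.872646 -0.740515 +0.069821 = +0.201952;  D = +0.153483-0.131254i
d^3_{0,0}: k∈[0..3] ⇒ +0.473653 -1.205806 +0.341077 -0.010720 = -0.401796;  D = -0.401796+0.000000i
d^3_{1,0}: k∈[0..2] ⇒ -0.872646 +0.740515 -0.069821 = -0.201952;  D = -0.153483-0.131254i
d^3_{2,0}: k∈[0..1] ⇒ +0.733830 -0.207573 = +0.526257;  D = +0.081673+0.519881i
d^3_{3,0}: single k=0 term ⇒ -0.318667;  D = +0.167014-0.271395i
Y_3^{m'}(θ=1.2083,φ=4.1711) and Σ D·Y over m':
  (-0.1670-0.2714i)·(+0.3406+0.0181i)  (+0.0817-0.5199i)·(-0.1486-0.2798i)  (+0.1535-0.1313i)·(+0.0578-0.0961i)  (-0.4018+0.0000i)·(-0.3138+0.0000i)  (-0.1535-0.1313i)·(-0.0578-0.0961i)  (+0.0817+0.5199i)·(-0.1486+0.2798i)  (+0.1670-0.2714i)·(-0.3406+0.0181i)
Y_3^0(R⁻¹ n̂) = -0.300576+0.000000i

Re=-0.3006 Im=0.0000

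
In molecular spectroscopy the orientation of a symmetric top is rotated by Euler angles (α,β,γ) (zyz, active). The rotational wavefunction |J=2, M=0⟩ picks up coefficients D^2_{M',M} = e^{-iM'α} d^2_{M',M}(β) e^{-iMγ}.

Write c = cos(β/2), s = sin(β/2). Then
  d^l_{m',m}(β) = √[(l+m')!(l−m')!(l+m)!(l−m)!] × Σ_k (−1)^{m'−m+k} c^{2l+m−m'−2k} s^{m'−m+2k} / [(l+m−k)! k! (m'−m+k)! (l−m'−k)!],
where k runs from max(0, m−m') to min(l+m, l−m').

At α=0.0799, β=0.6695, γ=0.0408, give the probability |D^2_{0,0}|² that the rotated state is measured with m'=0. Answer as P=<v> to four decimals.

P=0.1783

First d^2_{0,0}(β=0.6695), then the phase factors e^{-i(0)α} and e^{-i(0)γ}:
Half-angle: c=0.944492, s=0.328533. N=√(2·2·2·2)=4.000000
k: max(0,(0)−(0))=0 … min(2+(0),2−(0))=2
  k=0: (−1)^0·4.0000/(4)·0.9445^4·0.3285^0 = +0.795782
  k=1: (−1)^1·4.0000/(1)·0.9445^2·0.3285^2 = -0.385137
  k=2: (−1)^2·4.0000/(4)·0.9445^0·0.3285^4 = +0.011650
d^2_{0,0}(0.6695) = +0.795782 -0.385137 +0.011650 = +0.422295
|D^2_{0,0}|² = |d^2_{0,0}(β)|² = (+0.422295)² = 0.178333 (the z-rotation phases have unit modulus)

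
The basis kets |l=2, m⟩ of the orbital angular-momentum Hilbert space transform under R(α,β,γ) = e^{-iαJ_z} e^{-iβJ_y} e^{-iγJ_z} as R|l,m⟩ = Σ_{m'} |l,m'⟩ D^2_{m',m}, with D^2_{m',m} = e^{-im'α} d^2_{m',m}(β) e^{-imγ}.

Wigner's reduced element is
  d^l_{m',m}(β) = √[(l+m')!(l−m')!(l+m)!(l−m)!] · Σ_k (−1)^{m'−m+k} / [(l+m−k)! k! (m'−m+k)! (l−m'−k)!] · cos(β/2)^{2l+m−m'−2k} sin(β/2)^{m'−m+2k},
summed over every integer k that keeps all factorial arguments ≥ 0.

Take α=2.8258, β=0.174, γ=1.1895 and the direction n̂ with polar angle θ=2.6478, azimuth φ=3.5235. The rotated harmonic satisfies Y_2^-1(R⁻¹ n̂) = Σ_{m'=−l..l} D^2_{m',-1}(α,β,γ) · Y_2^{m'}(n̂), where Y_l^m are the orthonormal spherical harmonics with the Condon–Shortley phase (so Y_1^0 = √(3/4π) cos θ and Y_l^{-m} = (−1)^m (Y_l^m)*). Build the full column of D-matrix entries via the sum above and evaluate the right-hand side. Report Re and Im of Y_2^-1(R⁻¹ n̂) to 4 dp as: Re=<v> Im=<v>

Need the full column D^2_{m',-1} for m'=−2..2 at α=2.8258, β=0.174, γ=1.1895.
cos(β/2)=0.996218, sin(β/2)=0.086890
d^2_{-2,-1}: single k=1 term ⇒ +0.171816;  D = +0.145762+0.090963i
d^2_{-1,-1}: k∈[0..1] ⇒ +0.984957 -0.022479 = +0.962478;  D = -0.617900-0.737946i
d^2_{0,-1}: k∈[0..1] ⇒ -0.210431 +0.001601 = -0.208830;  D = -0.077711-0.193833i
d^2_{1,-1}: k∈[0..1] ⇒ +0.022479 -0.000057 = +0.022422;  D = -0.001468-0.022374i
d^2_{2,-1}: single k=0 term ⇒ -0.001307;  D = +0.000324-0.001266i
Y_2^{m'}(θ=2.6478,φ=3.5235) and Σ D·Y over m':
  (+0.1458+0.0910i)·(+0.0627-0.0600i)  (-0.6179-0.7379i)·(+0.2992-0.1202i)  (-0.0777-0.1938i)·(+0.4182+0.0000i)  (-0.0015-0.0224i)·(-0.2992-0.1202i)  (+0.0003-0.0013i)·(+0.0627+0.0600i)
Y_2^-1(R⁻¹ n̂) = -0.293606-0.223843i

Re=-0.2936 Im=-0.2238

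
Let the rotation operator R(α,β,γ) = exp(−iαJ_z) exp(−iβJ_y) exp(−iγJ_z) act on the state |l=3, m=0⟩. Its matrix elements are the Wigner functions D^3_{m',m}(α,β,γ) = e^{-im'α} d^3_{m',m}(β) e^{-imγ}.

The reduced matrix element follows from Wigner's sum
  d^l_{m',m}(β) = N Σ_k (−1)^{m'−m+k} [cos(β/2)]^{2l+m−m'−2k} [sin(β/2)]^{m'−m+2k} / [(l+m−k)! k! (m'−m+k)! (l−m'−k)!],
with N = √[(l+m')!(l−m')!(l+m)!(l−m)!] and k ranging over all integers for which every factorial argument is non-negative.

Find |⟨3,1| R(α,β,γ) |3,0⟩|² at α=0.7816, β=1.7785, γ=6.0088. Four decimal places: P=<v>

Split into d^3_{1,0}(β=1.7785) × two z-phases.
Half-angle: c=0.629995, s=0.776599. N=√(24·2·6·6)=41.569219
The bounds max(0,m−m')=0 and min(l+m,l−m')=2 give 3 terms
  k=0: (−1)^1·41.5692/(12)·0.6300^5·0.7766^1 = -0.266976
  k=1: (−1)^2·41.5692/(4)·0.6300^3·0.7766^3 = +1.217065
  k=2: (−1)^3·41.5692/(12)·0.6300^1·0.7766^5 = -0.616471
d^3_{1,0}(1.7785) = -0.266976 +1.217065 -0.616471 = +0.333618
|D^3_{1,0}|² = |d^3_{1,0}(β)|² = (+0.333618)² = 0.111301 (the z-rotation phases have unit modulus)

P=0.1113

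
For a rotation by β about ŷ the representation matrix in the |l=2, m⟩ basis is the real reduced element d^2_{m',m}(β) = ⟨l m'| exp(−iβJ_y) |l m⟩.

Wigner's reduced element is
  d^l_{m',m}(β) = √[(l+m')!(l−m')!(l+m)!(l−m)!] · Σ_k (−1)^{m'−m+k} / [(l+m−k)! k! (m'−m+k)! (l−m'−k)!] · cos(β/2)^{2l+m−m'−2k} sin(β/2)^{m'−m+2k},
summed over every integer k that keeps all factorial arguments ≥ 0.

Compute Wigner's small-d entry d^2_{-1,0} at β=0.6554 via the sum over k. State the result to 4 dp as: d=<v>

d=0.5918

d^2_{-1,0}(β=0.6554) via Wigner's sum:
c=cos(0.6554/2)=0.946785, s=sin(0.6554/2)=0.321866; N=√[1·6·2·2]=4.898979
Admissible k: 1..2 (factorial args all ≥0)
  k=1: (−1)^0·4.8990/(2)·0.9468^3·0.3219^1 = +0.669122
  k=2: (−1)^1·4.8990/(2)·0.9468^1·0.3219^3 = -0.077331
d^2_{-1,0}(0.6554) = +0.669122 -0.077331 = +0.591791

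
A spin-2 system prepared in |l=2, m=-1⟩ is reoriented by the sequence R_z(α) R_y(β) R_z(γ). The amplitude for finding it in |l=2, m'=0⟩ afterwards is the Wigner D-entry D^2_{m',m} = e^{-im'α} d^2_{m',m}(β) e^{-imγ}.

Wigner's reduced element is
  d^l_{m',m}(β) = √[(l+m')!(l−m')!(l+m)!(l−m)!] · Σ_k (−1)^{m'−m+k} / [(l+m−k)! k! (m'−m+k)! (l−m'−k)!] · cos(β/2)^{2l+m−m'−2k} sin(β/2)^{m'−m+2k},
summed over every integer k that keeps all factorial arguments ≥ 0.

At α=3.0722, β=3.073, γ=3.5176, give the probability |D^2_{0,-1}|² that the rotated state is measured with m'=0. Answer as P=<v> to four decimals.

Split into d^2_{0,-1}(β=3.073) × two z-phases.
With c≡cos(β/2)=0.034290 and s≡sin(β/2)=0.999412, N=[2·2·1·6]^{1/2}=4.898979
k∈{0,1} keeps every argument non-negative
  k=0: (−1)^1·4.8990/(2)·0.0343^3·0.9994^1 = -0.000099
  k=1: (−1)^2·4.8990/(2)·0.0343^1·0.9994^3 = +0.083844
d^2_{0,-1}(3.073) = -0.000099 +0.083844 = +0.083745
|D^2_{0,-1}|² = |d^2_{0,-1}(β)|² = (+0.083745)² = 0.007013 (the z-rotation phases have unit modulus)

P=0.0070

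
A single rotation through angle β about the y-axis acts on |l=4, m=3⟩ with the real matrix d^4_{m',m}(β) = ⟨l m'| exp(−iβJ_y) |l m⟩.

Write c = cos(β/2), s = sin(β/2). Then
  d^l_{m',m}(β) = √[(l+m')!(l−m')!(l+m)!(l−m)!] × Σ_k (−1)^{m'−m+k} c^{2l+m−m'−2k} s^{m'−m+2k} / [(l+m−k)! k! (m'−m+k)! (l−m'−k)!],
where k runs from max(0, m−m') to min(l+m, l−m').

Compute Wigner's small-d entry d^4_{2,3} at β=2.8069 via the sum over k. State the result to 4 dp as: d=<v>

d^4_{2,3}(β=2.8069) via Wigner's sum:
c=cos(2.8069/2)=0.166566, s=sin(2.8069/2)=0.986030; N=√[720·2·5040·1]=2693.993318
The bounds max(0,m−m')=1 and min(l+m,l−m')=2 give 2 terms
  k=1: (−1)^0·2693.9933/(720)·0.1666^7·0.9860^1 = +0.000013
  k=2: (−1)^1·2693.9933/(240)·0.1666^5·0.9860^3 = -0.001380
d^4_{2,3}(2.8069) = +0.000013 -0.001380 = -0.001367

d=-0.0014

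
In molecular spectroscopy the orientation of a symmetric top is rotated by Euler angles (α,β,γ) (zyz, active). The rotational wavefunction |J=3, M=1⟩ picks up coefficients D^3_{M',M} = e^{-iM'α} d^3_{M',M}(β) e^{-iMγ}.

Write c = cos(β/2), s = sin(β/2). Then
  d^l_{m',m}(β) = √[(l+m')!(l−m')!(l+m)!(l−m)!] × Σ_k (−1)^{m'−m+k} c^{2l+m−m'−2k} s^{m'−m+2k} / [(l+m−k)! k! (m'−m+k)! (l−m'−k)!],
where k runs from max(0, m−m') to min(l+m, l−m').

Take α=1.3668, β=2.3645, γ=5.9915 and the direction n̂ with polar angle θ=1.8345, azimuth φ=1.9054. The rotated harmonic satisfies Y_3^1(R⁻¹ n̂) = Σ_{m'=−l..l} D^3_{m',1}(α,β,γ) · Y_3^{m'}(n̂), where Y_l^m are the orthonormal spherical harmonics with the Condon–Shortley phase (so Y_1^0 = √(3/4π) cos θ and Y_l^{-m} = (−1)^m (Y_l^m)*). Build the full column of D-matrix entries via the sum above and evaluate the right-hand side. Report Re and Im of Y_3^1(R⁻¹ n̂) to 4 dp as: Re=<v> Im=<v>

Re=0.3345 Im=-0.2239

Need the full column D^3_{m',1} for m'=−3..3 at α=1.3668, β=2.3645, γ=5.9915.
cos(β/2)=0.378843, sin(β/2)=0.925461
d^3_{-3,1}: single k=4 term ⇒ +0.407753;  D = -0.128383-0.387015i
d^3_{-2,1}: k∈[3..4] ⇒ +0.272573 -0.813298 = -0.540725;  D = +0.537072-0.062749i
d^3_{-1,1}: k∈[2..4] ⇒ +0.105854 -0.842251 +0.628272 = -0.108125;  D = +0.009469-0.107710i
d^3_{0,1}: k∈[1..3] ⇒ +0.025018 -0.447884 +0.890924 = +0.468058;  D = +0.448287+0.134598i
d^3_{1,1}: k∈[0..2] ⇒ +0.002956 -0.141138 +0.631688 = +0.493506;  D = +0.234727-0.434110i
d^3_{2,1}: k∈[0..1] ⇒ -0.022838 +0.272573 = +0.249735;  D = -0.191060-0.160822i
d^3_{3,1}: single k=0 term ⇒ +0.068328;  D = -0.053679+0.042277i
Y_3^{m'}(θ=1.8345,φ=1.9054) and Σ D·Y over m':
  (-0.1284-0.3870i)·(+0.3167+0.2016i)  (+0.5371-0.0627i)·(+0.1947-0.1540i)  (+0.0095-0.1077i)·(+0.0677+0.1946i)  (+0.4483+0.1346i)·(+0.2588+0.0000i)  (+0.2347-0.4341i)·(-0.0677+0.1946i)  (-0.1911-0.1608i)·(+0.1947+0.1540i)  (-0.0537+0.0423i)·(-0.3167+0.2016i)
Y_3^1(R⁻¹ n̂) = +0.334539-0.223924i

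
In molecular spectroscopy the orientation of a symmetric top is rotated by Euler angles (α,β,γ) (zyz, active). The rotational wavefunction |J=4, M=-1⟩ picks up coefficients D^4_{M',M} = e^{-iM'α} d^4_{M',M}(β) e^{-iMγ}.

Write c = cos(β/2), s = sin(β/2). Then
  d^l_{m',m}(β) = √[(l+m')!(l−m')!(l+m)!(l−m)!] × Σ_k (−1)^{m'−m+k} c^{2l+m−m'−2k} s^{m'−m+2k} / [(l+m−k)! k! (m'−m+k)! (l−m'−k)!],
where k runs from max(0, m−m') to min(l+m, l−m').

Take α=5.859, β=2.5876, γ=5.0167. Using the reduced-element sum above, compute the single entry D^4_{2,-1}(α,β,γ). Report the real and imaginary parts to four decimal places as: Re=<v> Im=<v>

D^4_{2,-1}(5.859,2.5876,5.0167) = e^{-i·2·5.859}·d^4_{2,-1}(2.5876)·e^{-i·-1·5.0167}. Compute d first:
c=cos(2.5876/2)=0.273468, s=sin(2.5876/2)=0.961881; N=√[720·2·6·120]=1018.233765
Admissible k: 0..2 (factorial args all ≥0)
  k=0: (−1)^3·1018.2338/(72)·0.2735^5·0.9619^3 = -0.019249
  k=1: (−1)^4·1018.2338/(48)·0.2735^3·0.9619^5 = +0.357217
  k=2: (−1)^5·1018.2338/(240)·0.2735^1·0.9619^7 = -0.883878
d^4_{2,-1}(2.5876) = -0.019249 +0.357217 -0.883878 = -0.545910
D = (+0.661206+0.750204i)·(-0.545910)·(+0.299636-0.954054i) = -0.498884+0.221661i

Re=-0.4989 Im=0.2217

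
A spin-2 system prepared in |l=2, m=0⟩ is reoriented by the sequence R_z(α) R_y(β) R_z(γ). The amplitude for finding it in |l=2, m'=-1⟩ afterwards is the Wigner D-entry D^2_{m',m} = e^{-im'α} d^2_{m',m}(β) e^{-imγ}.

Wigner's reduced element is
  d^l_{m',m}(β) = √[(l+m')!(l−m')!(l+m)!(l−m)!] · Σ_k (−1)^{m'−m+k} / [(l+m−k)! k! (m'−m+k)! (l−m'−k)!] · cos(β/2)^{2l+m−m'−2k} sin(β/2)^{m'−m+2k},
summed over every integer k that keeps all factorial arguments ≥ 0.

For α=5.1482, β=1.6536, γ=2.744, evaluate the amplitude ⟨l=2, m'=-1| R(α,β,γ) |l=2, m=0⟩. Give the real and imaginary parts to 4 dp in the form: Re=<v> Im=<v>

Re=-0.0426 Im=0.0915

First d^2_{-1,0}(β=1.6536), then the phase factors e^{-i(-1)α} and e^{-i(0)γ}:
With c≡cos(β/2)=0.677234 and s≡sin(β/2)=0.735768, N=[1·6·2·2]^{1/2}=4.898979
k: max(0,(0)−(-1))=1 … min(2+(0),2−(-1))=2
  k=1: (−1)^0·4.8990/(2)·0.6772^3·0.7358^1 = +0.559799
  k=2: (−1)^1·4.8990/(2)·0.6772^1·0.7358^3 = -0.660750
d^2_{-1,0}(1.6536) = +0.559799 -0.660750 = -0.100950
Attach z-rotation phases: D = e^{-i(-1)(5.1482)}·(-0.100950)·e^{-i(0)(2.744)} = -0.042616+0.091514i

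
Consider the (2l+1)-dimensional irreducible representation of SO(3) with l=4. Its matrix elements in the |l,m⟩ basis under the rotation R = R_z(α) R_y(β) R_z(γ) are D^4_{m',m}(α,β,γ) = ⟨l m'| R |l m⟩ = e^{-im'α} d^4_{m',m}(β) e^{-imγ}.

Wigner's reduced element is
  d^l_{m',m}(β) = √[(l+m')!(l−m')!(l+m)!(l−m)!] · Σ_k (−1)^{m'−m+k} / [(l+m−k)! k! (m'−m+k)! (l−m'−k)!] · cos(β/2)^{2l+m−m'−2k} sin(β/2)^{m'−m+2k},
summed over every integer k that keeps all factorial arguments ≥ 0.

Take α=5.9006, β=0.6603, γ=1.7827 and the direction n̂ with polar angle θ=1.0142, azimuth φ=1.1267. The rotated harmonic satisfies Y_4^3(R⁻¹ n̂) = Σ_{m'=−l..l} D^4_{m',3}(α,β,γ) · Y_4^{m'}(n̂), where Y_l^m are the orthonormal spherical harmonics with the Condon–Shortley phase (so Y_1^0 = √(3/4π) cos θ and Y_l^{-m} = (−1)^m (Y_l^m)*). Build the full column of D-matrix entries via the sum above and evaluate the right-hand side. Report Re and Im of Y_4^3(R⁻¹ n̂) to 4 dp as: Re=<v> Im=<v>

Re=-0.3793 Im=-0.1302

Need the full column D^4_{m',3} for m'=−4..4 at α=5.9006, β=0.6603, γ=1.7827.
cos(β/2)=0.945994, sin(β/2)=0.324185
d^4_{-4,3}: single k=7 term ⇒ +0.001007;  D = +0.000834-0.000565i
d^4_{-3,3}: k∈[6..7] ⇒ +0.007272 -0.000122 = +0.007150;  D = +0.006989-0.001509i
d^4_{-2,3}: k∈[5..6] ⇒ +0.034026 -0.001332 = +0.032694;  D = +0.032223+0.005529i
d^4_{-1,3}: k∈[4..5] ⇒ +0.117015 -0.008245 = +0.108770;  D = +0.092587+0.057084i
d^4_{0,3}: k∈[3..4] ⇒ +0.305410 -0.035867 = +0.269544;  D = +0.160041+0.216888i
d^4_{1,3}: k∈[2..3] ⇒ +0.597841 -0.117015 = +0.480825;  D = +0.120414+0.465503i
d^4_{2,3}: k∈[1..2] ⇒ +0.822384 -0.289738 = +0.532646;  D = -0.068764+0.528189i
d^4_{3,3}: k∈[0..1] ⇒ +0.641366 -0.527246 = +0.114120;  D = -0.055914+0.099484i
d^4_{4,3}: single k=0 term ⇒ -0.621664;  D = +0.484884-0.389042i
Y_4^{m'}(θ=1.0142,φ=1.1267) and Σ D·Y over m':
  (+0.0008-0.0006i)·(-0.0469+0.2251i)  (+0.0070-0.0015i)·(-0.3933+0.0956i)  (+0.0322+0.0055i)·(-0.1451-0.1785i)  (+0.0926+0.0571i)·(-0.0954+0.2005i)  (+0.1600+0.2169i)·(-0.2800+0.0000i)  (+0.1204+0.4655i)·(+0.0954+0.2005i)  (-0.0688+0.5282i)·(-0.1451+0.1785i)  (-0.0559+0.0995i)·(+0.3933+0.0956i)  (+0.4849-0.3890i)·(-0.0469-0.2251i)
Y_4^3(R⁻¹ n̂) = -0.379274-0.130158i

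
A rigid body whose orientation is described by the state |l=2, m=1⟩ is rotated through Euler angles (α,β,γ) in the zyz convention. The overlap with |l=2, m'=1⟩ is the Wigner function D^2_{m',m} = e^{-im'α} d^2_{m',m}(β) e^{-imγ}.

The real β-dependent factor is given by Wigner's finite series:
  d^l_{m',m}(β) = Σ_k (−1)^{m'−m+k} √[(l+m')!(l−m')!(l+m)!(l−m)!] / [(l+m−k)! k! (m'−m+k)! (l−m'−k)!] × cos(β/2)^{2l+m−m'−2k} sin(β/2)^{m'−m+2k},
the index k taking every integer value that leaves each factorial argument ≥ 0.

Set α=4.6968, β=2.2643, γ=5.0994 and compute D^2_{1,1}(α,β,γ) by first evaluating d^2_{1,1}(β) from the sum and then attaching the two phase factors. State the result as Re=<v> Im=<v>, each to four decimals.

Re=0.3830 Im=-0.1492

First d^2_{1,1}(β=2.2643), then the phase factors e^{-i(1)α} and e^{-i(1)γ}:
With c≡cos(β/2)=0.424714 and s≡sin(β/2)=0.905327, N=[6·1·6·1]^{1/2}=6.000000
k: max(0,(1)−(1))=0 … min(2+(1),2−(1))=1
  k=0: (−1)^0·6.0000/(6)·0.4247^4·0.9053^0 = +0.032538
  k=1: (−1)^1·6.0000/(2)·0.4247^2·0.9053^2 = -0.443534
d^2_{1,1}(2.2643) = +0.032538 -0.443534 = -0.410996
Phases: e^{-i·(1)·4.6968}=-0.015588+0.999878i, e^{-i·(1)·5.0994}=+0.377422+0.926041i ⇒ D=+0.382971-0.149167i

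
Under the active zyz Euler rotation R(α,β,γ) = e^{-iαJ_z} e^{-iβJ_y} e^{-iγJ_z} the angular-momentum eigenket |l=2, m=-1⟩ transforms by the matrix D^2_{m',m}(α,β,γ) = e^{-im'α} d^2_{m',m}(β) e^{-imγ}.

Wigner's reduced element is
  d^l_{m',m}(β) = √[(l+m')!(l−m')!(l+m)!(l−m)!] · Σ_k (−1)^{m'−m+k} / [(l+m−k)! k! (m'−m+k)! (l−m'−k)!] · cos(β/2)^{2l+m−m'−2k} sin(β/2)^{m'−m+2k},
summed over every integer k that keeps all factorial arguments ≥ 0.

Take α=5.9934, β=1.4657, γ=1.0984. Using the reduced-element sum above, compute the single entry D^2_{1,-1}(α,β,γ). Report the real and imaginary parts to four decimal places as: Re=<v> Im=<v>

First d^2_{1,-1}(β=1.4657), then the phase factors e^{-i(1)α} and e^{-i(-1)γ}:
Half-angle: c=0.743271, s=0.668991. N=√(6·1·1·6)=6.000000
k: max(0,(-1)−(1))=0 … min(2+(-1),2−(1))=1
  k=0: (−1)^2·6.0000/(2)·0.7433^2·0.6690^2 = +0.741747
  k=1: (−1)^3·6.0000/(6)·0.7433^0·0.6690^4 = -0.200300
d^2_{1,-1}(1.4657) = +0.741747 -0.200300 = +0.541447
Attach z-rotation phases: D = e^{-i(1)(5.9934)}·(+0.541447)·e^{-i(-1)(1.0984)} = +0.098326+0.532444i

Re=0.0983 Im=0.5324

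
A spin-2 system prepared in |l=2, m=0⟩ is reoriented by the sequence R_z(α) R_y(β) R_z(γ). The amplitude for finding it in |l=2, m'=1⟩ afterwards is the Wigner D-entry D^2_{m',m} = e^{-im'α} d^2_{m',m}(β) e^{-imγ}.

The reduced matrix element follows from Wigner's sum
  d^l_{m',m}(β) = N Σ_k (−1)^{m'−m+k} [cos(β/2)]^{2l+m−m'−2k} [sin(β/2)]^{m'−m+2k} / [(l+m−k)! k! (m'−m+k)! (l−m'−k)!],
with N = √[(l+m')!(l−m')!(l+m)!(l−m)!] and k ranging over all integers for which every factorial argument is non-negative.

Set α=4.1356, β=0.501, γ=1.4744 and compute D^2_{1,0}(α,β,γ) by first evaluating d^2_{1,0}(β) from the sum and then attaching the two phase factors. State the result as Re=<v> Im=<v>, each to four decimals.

First d^2_{1,0}(β=0.501), then the phase factors e^{-i(1)α} and e^{-i(0)γ}:
c=cos(0.501/2)=0.968789, s=sin(0.501/2)=0.247888; N=√[6·1·2·2]=4.898979
k: max(0,(0)−(1))=0 … min(2+(0),2−(1))=1
  k=0: (−1)^1·4.8990/(2)·0.9688^3·0.2479^1 = -0.552101
  k=1: (−1)^2·4.8990/(2)·0.9688^1·0.2479^3 = +0.036147
d^2_{1,0}(0.501) = -0.552101 +0.036147 = -0.515954
Attach z-rotation phases: D = e^{-i(1)(4.1356)}·(-0.515954)·e^{-i(0)(1.4744)} = +0.281368-0.432482i

Re=0.2814 Im=-0.4325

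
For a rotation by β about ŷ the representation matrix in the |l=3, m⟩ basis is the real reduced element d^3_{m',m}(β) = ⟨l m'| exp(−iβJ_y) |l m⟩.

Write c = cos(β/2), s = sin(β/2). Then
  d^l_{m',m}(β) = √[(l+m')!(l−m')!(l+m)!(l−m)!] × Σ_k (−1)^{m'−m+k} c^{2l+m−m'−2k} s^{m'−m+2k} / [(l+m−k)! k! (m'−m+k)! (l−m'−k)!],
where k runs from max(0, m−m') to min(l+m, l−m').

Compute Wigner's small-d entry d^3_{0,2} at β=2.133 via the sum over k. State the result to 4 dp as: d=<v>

d=-0.5225

d^3_{0,2}(β=2.133) via Wigner's sum:
Half-angle: c=0.483191, s=0.875515. N=√(6·6·120·1)=65.726707
k∈{2,3} keeps every argument non-negative
  k=2: (−1)^0·65.7267/(12)·0.4832^4·0.8755^2 = +0.228857
  k=3: (−1)^1·65.7267/(12)·0.4832^2·0.8755^4 = -0.751368
d^3_{0,2}(2.133) = +0.228857 -0.751368 = -0.522511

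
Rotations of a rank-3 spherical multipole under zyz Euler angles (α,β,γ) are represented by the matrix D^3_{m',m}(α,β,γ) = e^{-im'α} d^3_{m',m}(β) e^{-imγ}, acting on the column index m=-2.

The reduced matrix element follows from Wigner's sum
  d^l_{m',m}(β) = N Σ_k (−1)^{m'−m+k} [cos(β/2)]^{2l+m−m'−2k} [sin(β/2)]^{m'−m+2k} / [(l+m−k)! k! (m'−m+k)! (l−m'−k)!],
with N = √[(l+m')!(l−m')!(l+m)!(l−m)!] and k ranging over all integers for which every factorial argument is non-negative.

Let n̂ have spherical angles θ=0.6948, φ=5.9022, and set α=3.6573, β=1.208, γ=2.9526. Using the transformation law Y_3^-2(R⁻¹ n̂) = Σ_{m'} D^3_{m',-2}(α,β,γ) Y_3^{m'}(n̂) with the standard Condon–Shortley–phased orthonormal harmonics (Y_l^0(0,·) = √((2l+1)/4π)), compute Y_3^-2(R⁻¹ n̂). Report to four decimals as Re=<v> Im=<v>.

Need the full column D^3_{m',-2} for m'=−3..3 at α=3.6573, β=1.208, γ=2.9526.
cos(β/2)=0.823070, sin(β/2)=0.567939
d^3_{-3,-2}: single k=1 term ⇒ +0.525488;  D = -0.205438-0.483666i
d^3_{-2,-2}: k∈[0..1] ⇒ +0.310901 -0.740154 = -0.429253;  D = -0.340828-0.260948i
d^3_{-1,-2}: k∈[0..1] ⇒ -0.678402 +0.646021 = -0.032381;  D = +0.032074+0.004445i
d^3_{0,-2}: k∈[0..1] ⇒ +0.810798 -0.386049 = +0.424749;  D = +0.394766-0.156753i
d^3_{1,-2}: k∈[0..1] ⇒ -0.646021 +0.153797 = -0.492225;  D = +0.308398-0.383635i
d^3_{2,-2}: k∈[0..1] ⇒ +0.352413 -0.033559 = +0.318854;  D = +0.051239-0.314710i
d^3_{3,-2}: single k=0 term ⇒ -0.119130;  D = -0.041332-0.111731i
Y_3^{m'}(θ=0.6948,φ=5.9022) and Σ D·Y over m':
  (-0.2054-0.4837i)·(+0.0454+0.0996i)  (-0.3408-0.2609i)·(+0.2328+0.2222i)  (+0.0321+0.0044i)·(+0.3746+0.1501i)  (+0.3948-0.1568i)·(-0.0142+0.0000i)  (+0.3084-0.3836i)·(-0.3746+0.1501i)  (+0.0512-0.3147i)·(+0.2328-0.2222i)  (-0.0413-0.1117i)·(-0.0454+0.0996i)
Y_3^-2(R⁻¹ n̂) = -0.079723-0.063891i

Re=-0.0797 Im=-0.0639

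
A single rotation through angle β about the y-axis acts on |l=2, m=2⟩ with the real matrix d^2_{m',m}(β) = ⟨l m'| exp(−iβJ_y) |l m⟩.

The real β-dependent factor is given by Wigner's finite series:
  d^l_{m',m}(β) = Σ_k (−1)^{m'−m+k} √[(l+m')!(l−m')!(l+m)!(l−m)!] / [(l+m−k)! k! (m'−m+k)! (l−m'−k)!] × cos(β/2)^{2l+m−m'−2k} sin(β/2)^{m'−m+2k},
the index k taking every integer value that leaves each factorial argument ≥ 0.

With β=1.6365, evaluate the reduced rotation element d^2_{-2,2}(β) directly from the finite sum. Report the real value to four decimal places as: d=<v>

d^2_{-2,2}(β=1.6365) via Wigner's sum:
c=cos(1.6365/2)=0.683500, s=sin(1.6365/2)=0.729951; N=√[1·24·24·1]=24.000000
k: max(0,(2)−(-2))=4 … min(2+(2),2−(-2))=4
  k=4: (−1)^0·24.0000/(24)·0.6835^0·0.7300^4 = +0.283906
d^2_{-2,2}(1.6365) = +0.283906

d=0.2839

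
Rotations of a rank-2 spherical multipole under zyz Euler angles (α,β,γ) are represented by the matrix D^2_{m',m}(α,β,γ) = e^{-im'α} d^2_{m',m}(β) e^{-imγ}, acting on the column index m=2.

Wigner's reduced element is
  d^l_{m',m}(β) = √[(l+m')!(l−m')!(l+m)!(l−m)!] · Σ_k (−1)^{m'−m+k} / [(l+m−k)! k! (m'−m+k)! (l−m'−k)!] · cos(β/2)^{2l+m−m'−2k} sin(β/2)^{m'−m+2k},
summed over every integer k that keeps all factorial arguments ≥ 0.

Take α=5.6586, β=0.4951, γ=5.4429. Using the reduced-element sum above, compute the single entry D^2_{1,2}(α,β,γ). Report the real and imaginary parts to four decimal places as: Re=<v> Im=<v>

First d^2_{1,2}(β=0.4951), then the phase factors e^{-i(1)α} and e^{-i(2)γ}:
Half-angle: c=0.969516, s=0.245029. N=√(6·1·24·1)=12.000000
k∈{1} keeps every argument non-negative
  k=1: (−1)^0·12.0000/(6)·0.9695^3·0.2450^1 = +0.446594
d^2_{1,2}(0.4951) = +0.446594
Attach z-rotation phases: D = e^{-i(1)(5.6586)}·(+0.446594)·e^{-i(2)(5.4429)} = -0.299268+0.331489i

Re=-0.2993 Im=0.3315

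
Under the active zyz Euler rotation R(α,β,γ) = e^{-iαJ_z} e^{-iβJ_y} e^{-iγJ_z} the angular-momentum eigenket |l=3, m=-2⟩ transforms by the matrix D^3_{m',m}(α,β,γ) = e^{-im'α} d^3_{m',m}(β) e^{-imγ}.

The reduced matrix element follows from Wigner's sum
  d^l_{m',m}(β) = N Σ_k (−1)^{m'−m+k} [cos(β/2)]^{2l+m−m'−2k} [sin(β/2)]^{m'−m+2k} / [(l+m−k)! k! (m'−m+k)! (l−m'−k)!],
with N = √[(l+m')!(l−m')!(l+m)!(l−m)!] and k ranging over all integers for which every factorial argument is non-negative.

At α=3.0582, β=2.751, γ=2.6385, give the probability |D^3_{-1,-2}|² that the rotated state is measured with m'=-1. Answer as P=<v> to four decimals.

Split into d^3_{-1,-2}(β=2.751) × two z-phases.
c=cos(2.751/2)=0.194057, s=sin(2.751/2)=0.980990; N=√[2·24·1·120]=75.894664
Admissible k: 0..1 (factorial args all ≥0)
  k=0: (−1)^1·75.8947/(24)·0.1941^5·0.9810^1 = -0.000854
  k=1: (−1)^2·75.8947/(12)·0.1941^3·0.9810^3 = +0.043633
d^3_{-1,-2}(2.751) = -0.000854 +0.043633 = +0.042779
|D^3_{-1,-2}|² = |d^3_{-1,-2}(β)|² = (+0.042779)² = 0.001830 (the z-rotation phases have unit modulus)

P=0.0018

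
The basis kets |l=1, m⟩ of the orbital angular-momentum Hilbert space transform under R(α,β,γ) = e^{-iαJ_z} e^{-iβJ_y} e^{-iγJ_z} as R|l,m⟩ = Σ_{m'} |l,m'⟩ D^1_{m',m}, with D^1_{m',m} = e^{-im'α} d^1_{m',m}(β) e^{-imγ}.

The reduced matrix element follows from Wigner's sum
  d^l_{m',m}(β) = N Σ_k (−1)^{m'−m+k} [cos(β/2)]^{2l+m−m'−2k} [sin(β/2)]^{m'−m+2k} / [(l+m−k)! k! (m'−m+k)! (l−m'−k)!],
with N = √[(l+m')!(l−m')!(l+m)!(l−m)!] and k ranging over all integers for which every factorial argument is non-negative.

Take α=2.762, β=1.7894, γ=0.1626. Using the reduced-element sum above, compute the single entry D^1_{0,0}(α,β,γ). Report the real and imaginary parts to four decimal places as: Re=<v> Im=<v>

Split into d^1_{0,0}(β=1.7894) × two z-phases.
c=cos(1.7894/2)=0.625753, s=sin(1.7894/2)=0.780021; N=√[1·1·1·1]=1.000000
The bounds max(0,m−m')=0 and min(l+m,l−m')=1 give 2 terms
  k=0: (−1)^0·1.0000/(1)·0.6258^2·0.7800^0 = +0.391567
  k=1: (−1)^1·1.0000/(1)·0.6258^0·0.7800^2 = -0.608433
d^1_{0,0}(1.7894) = +0.391567 -0.608433 = -0.216867
Phases: e^{-i·(0)·2.762}=+1.000000+0.000000i, e^{-i·(0)·0.1626}=+1.000000+0.000000i ⇒ D=-0.216867+0.000000i

Re=-0.2169 Im=0.0000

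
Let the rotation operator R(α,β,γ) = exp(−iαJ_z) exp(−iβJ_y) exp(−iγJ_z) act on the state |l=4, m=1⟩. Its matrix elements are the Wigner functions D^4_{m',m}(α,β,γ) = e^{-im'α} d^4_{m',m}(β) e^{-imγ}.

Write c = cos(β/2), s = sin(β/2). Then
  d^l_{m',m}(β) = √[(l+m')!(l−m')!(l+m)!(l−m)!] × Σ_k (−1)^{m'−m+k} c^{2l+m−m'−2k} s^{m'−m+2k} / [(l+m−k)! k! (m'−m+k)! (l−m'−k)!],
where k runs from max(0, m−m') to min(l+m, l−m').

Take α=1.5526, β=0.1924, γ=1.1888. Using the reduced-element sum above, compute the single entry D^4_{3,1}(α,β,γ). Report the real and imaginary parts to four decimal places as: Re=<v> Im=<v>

Re=0.0635 Im=0.0296

Split into d^4_{3,1}(β=0.1924) × two z-phases.
Half-angle: c=0.995376, s=0.096052. N=√(5040·1·120·6)=1904.940944
k: max(0,(1)−(3))=0 … min(4+(1),4−(3))=1
  k=0: (−1)^2·1904.9409/(240)·0.9954^6·0.0961^2 = +0.071220
  k=1: (−1)^3·1904.9409/(144)·0.9954^4·0.0961^4 = -0.001105
d^4_{3,1}(0.1924) = +0.071220 -0.001105 = +0.070115
D = (-0.054562+0.998510i)·(+0.070115)·(+0.372774-0.927922i) = +0.063538+0.029648i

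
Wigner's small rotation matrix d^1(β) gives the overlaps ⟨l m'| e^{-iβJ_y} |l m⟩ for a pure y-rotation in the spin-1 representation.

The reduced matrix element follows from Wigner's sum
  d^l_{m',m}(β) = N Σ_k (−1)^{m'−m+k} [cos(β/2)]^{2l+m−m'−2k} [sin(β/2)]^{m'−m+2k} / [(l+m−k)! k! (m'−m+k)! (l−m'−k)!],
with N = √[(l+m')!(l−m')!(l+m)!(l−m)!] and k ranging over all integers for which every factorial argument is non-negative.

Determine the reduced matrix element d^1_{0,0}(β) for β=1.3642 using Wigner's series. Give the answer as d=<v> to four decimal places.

d=0.2051

d^1_{0,0}(β=1.3642) via Wigner's sum:
With c≡cos(β/2)=0.776251 and s≡sin(β/2)=0.630425, N=[1·1·1·1]^{1/2}=1.000000
Admissible k: 0..1 (factorial args all ≥0)
  k=0: (−1)^0·1.0000/(1)·0.7763^2·0.6304^0 = +0.602565
  k=1: (−1)^1·1.0000/(1)·0.7763^0·0.6304^2 = -0.397435
d^1_{0,0}(1.3642) = +0.602565 -0.397435 = +0.205130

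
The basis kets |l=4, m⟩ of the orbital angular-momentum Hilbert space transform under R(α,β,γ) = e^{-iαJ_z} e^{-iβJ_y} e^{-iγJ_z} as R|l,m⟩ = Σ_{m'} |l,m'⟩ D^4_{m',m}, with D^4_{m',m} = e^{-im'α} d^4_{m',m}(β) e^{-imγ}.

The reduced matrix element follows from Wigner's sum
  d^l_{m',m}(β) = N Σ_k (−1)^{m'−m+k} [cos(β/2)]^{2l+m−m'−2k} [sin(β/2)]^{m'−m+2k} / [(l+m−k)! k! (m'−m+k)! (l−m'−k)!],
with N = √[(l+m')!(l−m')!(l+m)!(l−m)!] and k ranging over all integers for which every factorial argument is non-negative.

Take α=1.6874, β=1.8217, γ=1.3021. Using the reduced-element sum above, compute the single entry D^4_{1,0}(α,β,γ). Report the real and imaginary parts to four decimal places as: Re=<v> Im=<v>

Re=0.0402 Im=0.3430

First d^4_{1,0}(β=1.8217), then the phase factors e^{-i(1)α} and e^{-i(0)γ}:
Half-angle: c=0.613074, s=0.790025. N=√(120·6·24·24)=643.987578
The bounds max(0,m−m')=0 and min(l+m,l−m')=3 give 4 terms
  k=0: (−1)^1·643.9876/(144)·0.6131^7·0.7900^1 = -0.115013
  k=1: (−1)^2·643.9876/(24)·0.6131^5·0.7900^3 = +1.145922
  k=2: (−1)^3·643.9876/(24)·0.6131^3·0.7900^5 = -1.902876
  k=3: (−1)^4·643.9876/(144)·0.6131^1·0.7900^7 = +0.526641
d^4_{1,0}(1.8217) = -0.115013 +1.145922 -1.902876 +0.526641 = -0.345326
D = (-0.116340-0.993209i)·(-0.345326)·(+1.000000+0.000000i) = +0.040175+0.342981i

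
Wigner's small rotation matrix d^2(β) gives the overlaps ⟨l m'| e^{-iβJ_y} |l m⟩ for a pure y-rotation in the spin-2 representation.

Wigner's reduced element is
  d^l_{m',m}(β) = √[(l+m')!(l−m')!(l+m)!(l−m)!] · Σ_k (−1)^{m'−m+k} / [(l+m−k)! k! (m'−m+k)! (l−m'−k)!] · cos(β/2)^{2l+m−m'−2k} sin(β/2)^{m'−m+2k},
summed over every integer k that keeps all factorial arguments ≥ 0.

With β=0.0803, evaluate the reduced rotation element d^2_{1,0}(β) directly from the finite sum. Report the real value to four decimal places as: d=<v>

d^2_{1,0}(β=0.0803) via Wigner's sum:
Half-angle: c=0.999194, s=0.040139. N=√(6·1·2·2)=4.898979
k∈{0,1} keeps every argument non-negative
  k=0: (−1)^1·4.8990/(2)·0.9992^3·0.0401^1 = -0.098083
  k=1: (−1)^2·4.8990/(2)·0.9992^1·0.0401^3 = +0.000158
d^2_{1,0}(0.0803) = -0.098083 +0.000158 = -0.097925

d=-0.0979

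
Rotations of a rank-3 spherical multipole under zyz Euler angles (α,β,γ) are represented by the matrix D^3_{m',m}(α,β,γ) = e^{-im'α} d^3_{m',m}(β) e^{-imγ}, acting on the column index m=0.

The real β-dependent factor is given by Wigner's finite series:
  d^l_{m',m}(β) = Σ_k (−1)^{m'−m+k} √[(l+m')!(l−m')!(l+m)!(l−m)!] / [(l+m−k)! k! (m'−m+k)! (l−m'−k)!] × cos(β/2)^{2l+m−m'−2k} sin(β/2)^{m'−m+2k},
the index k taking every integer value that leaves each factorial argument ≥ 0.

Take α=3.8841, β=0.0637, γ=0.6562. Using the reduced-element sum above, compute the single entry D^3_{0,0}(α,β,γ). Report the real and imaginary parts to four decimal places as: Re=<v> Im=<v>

Re=0.9879 Im=0.0000

Split into d^3_{0,0}(β=0.0637) × two z-phases.
With c≡cos(β/2)=0.999493 and s≡sin(β/2)=0.031845, N=[6·6·6·6]^{1/2}=36.000000
k: max(0,(0)−(0))=0 … min(3+(0),3−(0))=3
  k=0: (−1)^0·36.0000/(36)·0.9995^6·0.0318^0 = +0.996961
  k=1: (−1)^1·36.0000/(4)·0.9995^4·0.0318^2 = -0.009108
  k=2: (−1)^2·36.0000/(4)·0.9995^2·0.0318^4 = +0.000009
  k=3: (−1)^3·36.0000/(36)·0.9995^0·0.0318^6 = -0.000000
d^3_{0,0}(0.0637) = +0.996961 -0.009108 +0.000009 -0.000000 = +0.987862
Attach z-rotation phases: D = e^{-i(0)(3.8841)}·(+0.987862)·e^{-i(0)(0.6562)} = +0.987862+0.000000i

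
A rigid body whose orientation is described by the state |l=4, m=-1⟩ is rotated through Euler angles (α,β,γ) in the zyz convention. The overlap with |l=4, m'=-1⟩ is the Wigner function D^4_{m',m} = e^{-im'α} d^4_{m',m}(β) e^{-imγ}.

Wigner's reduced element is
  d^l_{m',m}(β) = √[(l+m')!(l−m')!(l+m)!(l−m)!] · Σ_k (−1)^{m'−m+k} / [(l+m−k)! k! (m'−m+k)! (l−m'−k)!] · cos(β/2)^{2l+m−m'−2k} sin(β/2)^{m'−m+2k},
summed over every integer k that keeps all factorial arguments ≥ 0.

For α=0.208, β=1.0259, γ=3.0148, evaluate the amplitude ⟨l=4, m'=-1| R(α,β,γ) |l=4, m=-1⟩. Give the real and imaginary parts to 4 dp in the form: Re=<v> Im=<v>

Re=0.3505 Im=0.0285

First d^4_{-1,-1}(β=1.0259), then the phase factors e^{-i(-1)α} and e^{-i(-1)γ}:
Half-angle: c=0.871301, s=0.490750. N=√(6·120·6·120)=720.000000
k∈{0,1,2,3} keeps every argument non-negative
  k=0: (−1)^0·720.0000/(720)·0.8713^8·0.4907^0 = +0.332157
  k=1: (−1)^1·720.0000/(48)·0.8713^6·0.4907^2 = -1.580591
  k=2: (−1)^2·720.0000/(24)·0.8713^4·0.4907^4 = +1.002844
  k=3: (−1)^3·720.0000/(72)·0.8713^2·0.4907^6 = -0.106047
d^4_{-1,-1}(1.0259) = +0.332157 -1.580591 +1.002844 -0.106047 = -0.351635
Attach z-rotation phases: D = e^{-i(-1)(0.208)}·(-0.351635)·e^{-i(-1)(3.0148)} = +0.350477+0.028524i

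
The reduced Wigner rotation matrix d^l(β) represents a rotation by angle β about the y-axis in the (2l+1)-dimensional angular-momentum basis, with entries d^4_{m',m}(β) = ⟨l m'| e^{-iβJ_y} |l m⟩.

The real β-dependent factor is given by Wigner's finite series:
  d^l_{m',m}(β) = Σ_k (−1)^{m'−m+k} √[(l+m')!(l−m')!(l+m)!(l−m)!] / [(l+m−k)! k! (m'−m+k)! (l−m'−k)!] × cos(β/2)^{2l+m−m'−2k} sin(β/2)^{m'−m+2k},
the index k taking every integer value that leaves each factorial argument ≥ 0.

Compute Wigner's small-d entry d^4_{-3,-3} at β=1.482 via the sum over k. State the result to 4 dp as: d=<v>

d^4_{-3,-3}(β=1.482) via Wigner's sum:
c=cos(1.482/2)=0.737794, s=sin(1.482/2)=0.675026; N=√[1·5040·1·5040]=5040.000000
Admissible k: 0..1 (factorial args all ≥0)
  k=0: (−1)^0·5040.0000/(5040)·0.7378^8·0.6750^0 = +0.087797
  k=1: (−1)^1·5040.0000/(720)·0.7378^6·0.6750^2 = -0.514457
d^4_{-3,-3}(1.482) = +0.087797 -0.514457 = -0.426660

d=-0.4267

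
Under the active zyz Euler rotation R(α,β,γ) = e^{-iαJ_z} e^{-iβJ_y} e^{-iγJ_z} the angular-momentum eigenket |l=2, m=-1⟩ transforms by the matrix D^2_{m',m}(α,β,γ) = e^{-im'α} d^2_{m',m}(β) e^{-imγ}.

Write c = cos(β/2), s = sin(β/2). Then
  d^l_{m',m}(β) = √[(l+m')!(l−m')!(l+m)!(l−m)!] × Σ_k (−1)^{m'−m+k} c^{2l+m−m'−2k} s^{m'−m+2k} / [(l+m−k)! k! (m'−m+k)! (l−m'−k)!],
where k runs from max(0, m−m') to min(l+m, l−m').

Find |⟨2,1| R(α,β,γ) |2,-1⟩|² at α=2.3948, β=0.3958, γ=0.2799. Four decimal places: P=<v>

Split into d^2_{1,-1}(β=0.3958) × two z-phases.
Half-angle: c=0.980482, s=0.196611. N=√(6·1·1·6)=6.000000
The bounds max(0,m−m')=0 and min(l+m,l−m')=1 give 2 terms
  k=0: (−1)^2·6.0000/(2)·0.9805^2·0.1966^2 = +0.111485
  k=1: (−1)^3·6.0000/(6)·0.9805^0·0.1966^4 = -0.001494
d^2_{1,-1}(0.3958) = +0.111485 -0.001494 = +0.109990
|D^2_{1,-1}|² = |d^2_{1,-1}(β)|² = (+0.109990)² = 0.012098 (the z-rotation phases have unit modulus)

P=0.0121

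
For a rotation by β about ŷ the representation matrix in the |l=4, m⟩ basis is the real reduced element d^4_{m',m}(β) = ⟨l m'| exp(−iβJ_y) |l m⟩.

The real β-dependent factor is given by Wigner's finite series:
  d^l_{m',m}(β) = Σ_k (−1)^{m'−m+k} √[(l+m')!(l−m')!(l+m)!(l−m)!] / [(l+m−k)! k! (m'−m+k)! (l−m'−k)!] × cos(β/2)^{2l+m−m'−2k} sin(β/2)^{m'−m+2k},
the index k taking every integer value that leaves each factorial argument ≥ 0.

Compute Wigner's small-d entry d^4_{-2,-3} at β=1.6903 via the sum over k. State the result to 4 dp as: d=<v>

d=0.4461

d^4_{-2,-3}(β=1.6903) via Wigner's sum:
With c≡cos(β/2)=0.663619 and s≡sin(β/2)=0.748071, N=[2·720·1·5040]^{1/2}=2693.993318
Admissible k: 0..1 (factorial args all ≥0)
  k=0: (−1)^1·2693.9933/(720)·0.6636^7·0.7481^1 = -0.158649
  k=1: (−1)^2·2693.9933/(240)·0.6636^5·0.7481^3 = +0.604794
d^4_{-2,-3}(1.6903) = -0.158649 +0.604794 = +0.446144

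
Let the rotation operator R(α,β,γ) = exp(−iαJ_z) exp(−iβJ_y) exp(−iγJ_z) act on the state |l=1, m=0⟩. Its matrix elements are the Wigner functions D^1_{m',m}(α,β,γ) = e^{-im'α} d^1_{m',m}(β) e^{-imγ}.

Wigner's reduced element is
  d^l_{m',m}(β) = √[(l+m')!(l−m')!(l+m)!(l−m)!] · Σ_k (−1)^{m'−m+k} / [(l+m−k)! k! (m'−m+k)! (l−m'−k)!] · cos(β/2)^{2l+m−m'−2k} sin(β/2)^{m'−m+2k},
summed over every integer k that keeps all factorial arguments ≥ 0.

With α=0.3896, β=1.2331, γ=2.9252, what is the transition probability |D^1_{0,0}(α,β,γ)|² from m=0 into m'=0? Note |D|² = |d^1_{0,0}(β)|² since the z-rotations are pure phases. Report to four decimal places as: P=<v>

Split into d^1_{0,0}(β=1.2331) × two z-phases.
With c≡cos(β/2)=0.815878 and s≡sin(β/2)=0.578224, N=[1·1·1·1]^{1/2}=1.000000
k∈{0,1} keeps every argument non-negative
  k=0: (−1)^0·1.0000/(1)·0.8159^2·0.5782^0 = +0.665657
  k=1: (−1)^1·1.0000/(1)·0.8159^0·0.5782^2 = -0.334343
d^1_{0,0}(1.2331) = +0.665657 -0.334343 = +0.331314
|D^1_{0,0}|² = |d^1_{0,0}(β)|² = (+0.331314)² = 0.109769 (the z-rotation phases have unit modulus)

P=0.1098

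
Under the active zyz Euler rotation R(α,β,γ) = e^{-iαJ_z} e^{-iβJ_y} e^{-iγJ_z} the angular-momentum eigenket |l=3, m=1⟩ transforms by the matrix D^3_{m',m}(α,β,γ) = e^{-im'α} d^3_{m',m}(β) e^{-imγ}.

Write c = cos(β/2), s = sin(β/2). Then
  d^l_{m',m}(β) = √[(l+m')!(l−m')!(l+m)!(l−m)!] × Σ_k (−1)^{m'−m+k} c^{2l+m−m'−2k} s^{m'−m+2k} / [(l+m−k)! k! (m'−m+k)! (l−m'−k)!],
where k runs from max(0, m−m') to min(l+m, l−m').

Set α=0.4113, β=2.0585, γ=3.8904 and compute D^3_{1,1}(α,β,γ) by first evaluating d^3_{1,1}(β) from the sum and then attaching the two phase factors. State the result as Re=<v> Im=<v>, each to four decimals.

D^3_{1,1}(0.4113,2.0585,3.8904) = e^{-i·1·0.4113}·d^3_{1,1}(2.0585)·e^{-i·1·3.8904}. Compute d first:
c=cos(2.0585/2)=0.515462, s=sin(2.0585/2)=0.856913; N=√[24·2·24·2]=48.000000
k: max(0,(1)−(1))=0 … min(3+(1),3−(1))=2
  k=0: (−1)^0·48.0000/(48)·0.5155^6·0.8569^0 = +0.018758
  k=1: (−1)^1·48.0000/(6)·0.5155^4·0.8569^2 = -0.414714
  k=2: (−1)^2·48.0000/(8)·0.5155^2·0.8569^4 = +0.859588
d^3_{1,1}(2.0585) = +0.018758 -0.414714 +0.859588 = +0.463631
Attach z-rotation phases: D = e^{-i(1)(0.4113)}·(+0.463631)·e^{-i(1)(3.8904)} = -0.185101+0.425079i

Re=-0.1851 Im=0.4251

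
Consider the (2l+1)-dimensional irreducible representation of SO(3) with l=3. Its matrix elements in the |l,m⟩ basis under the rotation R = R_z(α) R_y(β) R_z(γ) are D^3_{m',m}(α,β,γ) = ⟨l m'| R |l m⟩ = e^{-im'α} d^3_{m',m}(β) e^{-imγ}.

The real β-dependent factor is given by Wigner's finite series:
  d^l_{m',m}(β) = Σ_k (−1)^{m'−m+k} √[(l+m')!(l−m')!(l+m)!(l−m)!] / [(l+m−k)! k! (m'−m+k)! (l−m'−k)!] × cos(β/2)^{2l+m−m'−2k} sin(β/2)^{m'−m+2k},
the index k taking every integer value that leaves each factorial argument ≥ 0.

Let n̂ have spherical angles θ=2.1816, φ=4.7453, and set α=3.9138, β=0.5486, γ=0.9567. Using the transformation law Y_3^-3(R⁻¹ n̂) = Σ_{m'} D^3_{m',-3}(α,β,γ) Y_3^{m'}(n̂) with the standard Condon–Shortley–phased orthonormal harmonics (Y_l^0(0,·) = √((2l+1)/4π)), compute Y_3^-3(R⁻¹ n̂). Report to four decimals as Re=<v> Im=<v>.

Need the full column D^3_{m',-3} for m'=−3..3 at α=3.9138, β=0.5486, γ=0.9567.
cos(β/2)=0.962615, sin(β/2)=0.270873
d^3_{-3,-3}: single k=0 term ⇒ +0.795639;  D = -0.363404+0.707798i
d^3_{-2,-3}: single k=0 term ⇒ -0.548409;  D = +0.160952+0.524259i
d^3_{-1,-3}: single k=0 term ⇒ +0.243999;  D = +0.214046+0.117132i
d^3_{0,-3}: single k=0 term ⇒ -0.079281;  D = +0.076377-0.021261i
d^3_{1,-3}: single k=0 term ⇒ +0.019320;  D = +0.009719-0.016698i
d^3_{2,-3}: single k=0 term ⇒ -0.003438;  D = -0.000834-0.003336i
d^3_{3,-3}: single k=0 term ⇒ +0.000395;  D = -0.000336-0.000208i
Y_3^{m'}(θ=2.1816,φ=4.7453) and Σ D·Y over m':
  (-0.3634+0.7078i)·(-0.0226-0.2282i)  (+0.1610+0.5243i)·(+0.3925-0.0259i)  (+0.2140+0.1171i)·(+0.0056+0.1706i)  (+0.0764-0.0213i)·(+0.2901+0.0000i)  (+0.0097-0.0167i)·(-0.0056+0.1706i)  (-0.0008-0.0033i)·(+0.3925+0.0259i)  (-0.0003-0.0002i)·(+0.0226-0.2282i)
Y_3^-3(R⁻¹ n̂) = +0.252376+0.300037i

Re=0.2524 Im=0.3000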